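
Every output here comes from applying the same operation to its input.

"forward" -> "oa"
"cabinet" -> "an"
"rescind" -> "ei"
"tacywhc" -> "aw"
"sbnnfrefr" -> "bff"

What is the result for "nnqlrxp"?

In each case the input is transformed by: keep one character in every 3, starting at position 2 (positions 2nd, 5th, 8th, ...).
Applying that to "nnqlrxp" gives "nr".

nr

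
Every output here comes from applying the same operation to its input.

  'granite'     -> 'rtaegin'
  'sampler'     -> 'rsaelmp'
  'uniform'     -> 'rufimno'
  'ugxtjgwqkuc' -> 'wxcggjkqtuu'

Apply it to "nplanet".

Looking at the pairs, the operation is to sort the characters into alphabetical order, then move the last 2 characters to the front (rotate right by 2).
"nplanet" → "ptaelnn".

ptaelnn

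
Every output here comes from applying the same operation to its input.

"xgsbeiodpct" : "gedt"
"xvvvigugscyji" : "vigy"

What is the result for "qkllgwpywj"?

Looking at the pairs, the operation is to keep one character in every 3, starting at position 2 (positions 2nd, 5th, 8th, ...).
Doing the same to "qkllgwpywj": "kgy".

kgy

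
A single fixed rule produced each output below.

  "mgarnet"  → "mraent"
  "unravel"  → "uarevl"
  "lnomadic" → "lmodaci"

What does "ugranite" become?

uarinet

The transformation: swap each adjacent pair of characters (1↔2, 3↔4, ...), then delete the first character.
Applying both steps to "ugranite": "guarinet", then "uarinet".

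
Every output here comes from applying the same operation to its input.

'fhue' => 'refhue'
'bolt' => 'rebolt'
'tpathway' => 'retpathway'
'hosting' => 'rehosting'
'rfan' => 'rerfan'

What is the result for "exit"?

What's happening: prepend "re".
Applying that to "exit" gives "reexit".

reexit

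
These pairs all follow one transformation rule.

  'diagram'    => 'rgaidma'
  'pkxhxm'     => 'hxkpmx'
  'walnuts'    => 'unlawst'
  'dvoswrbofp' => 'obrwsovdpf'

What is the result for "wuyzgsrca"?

rsgzyuwac

The rule is to move the last 2 characters to the front (rotate right by 2), then reverse the string.
Doing the same to "wuyzgsrca": "rsgzyuwac".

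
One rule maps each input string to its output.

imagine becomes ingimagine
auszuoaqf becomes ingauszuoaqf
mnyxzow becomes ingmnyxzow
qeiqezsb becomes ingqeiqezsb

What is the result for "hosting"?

What's happening: prepend "ing".
Applying that to "hosting" gives "inghosting".

inghosting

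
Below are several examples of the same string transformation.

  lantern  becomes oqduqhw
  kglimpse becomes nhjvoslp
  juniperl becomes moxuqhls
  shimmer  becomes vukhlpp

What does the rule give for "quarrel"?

In each case the input is transformed by: take characters alternately from the front and the back (1st, last, 2nd, 2nd-last, ...), then shift every letter 3 places forward in the alphabet (wrapping around).
Applying both steps to "quarrel": "qluearr", then "toxhduu".

toxhduu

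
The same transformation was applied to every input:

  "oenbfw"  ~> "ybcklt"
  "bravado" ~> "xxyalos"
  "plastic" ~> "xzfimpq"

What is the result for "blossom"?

The transformation: sort the characters into alphabetical order, then shift every letter 3 places backward in the alphabet (wrapping around).
"blossom" → "blmooss" → "yijllpp".

yijllpp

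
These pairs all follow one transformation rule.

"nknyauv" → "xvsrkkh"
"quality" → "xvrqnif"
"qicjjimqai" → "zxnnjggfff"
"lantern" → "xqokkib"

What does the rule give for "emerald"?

In each case the input is transformed by: shift every letter 3 places backward in the alphabet (wrapping around), then sort the characters into reverse alphabetical order.
Working it through for "emerald": intermediate "bjboxia", final "xojibba".

xojibba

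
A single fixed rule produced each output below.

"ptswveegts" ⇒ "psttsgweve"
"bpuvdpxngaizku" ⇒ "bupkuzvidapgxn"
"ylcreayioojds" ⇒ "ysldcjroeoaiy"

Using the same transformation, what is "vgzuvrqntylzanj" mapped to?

vjgnzauzvlryqtn

The rule is to take characters alternately from the front and the back (1st, last, 2nd, 2nd-last, ...).
For "vgzuvrqntylzanj" the result is "vjgnzauzvlryqtn".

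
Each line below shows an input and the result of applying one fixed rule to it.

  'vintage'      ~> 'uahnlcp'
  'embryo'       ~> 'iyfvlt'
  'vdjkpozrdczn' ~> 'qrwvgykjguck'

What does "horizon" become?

ypgvuov

Each output is the input with this applied: move the first 2 characters to the end (rotate left by 2), then shift every letter 7 places forward in the alphabet (wrapping around).
On "horizon": the first step gives "rizonho", and the second then gives "ypgvuov".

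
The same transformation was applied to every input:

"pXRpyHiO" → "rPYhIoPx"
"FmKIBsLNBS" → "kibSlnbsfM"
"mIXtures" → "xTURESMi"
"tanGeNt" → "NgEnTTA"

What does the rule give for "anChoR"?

Looking at the pairs, the operation is to flip the case of every letter, then move the first 2 characters to the end (rotate left by 2).
Applying both steps to "anChoR": "ANcHOr", then "cHOrAN".

cHOrAN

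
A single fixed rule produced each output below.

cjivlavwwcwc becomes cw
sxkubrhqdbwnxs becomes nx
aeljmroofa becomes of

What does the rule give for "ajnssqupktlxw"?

lx

Rule — move the last character to the front, then keep only the last 2 characters.
Working it through for "ajnssqupktlxw": intermediate "wajnssqupktlx", final "lx".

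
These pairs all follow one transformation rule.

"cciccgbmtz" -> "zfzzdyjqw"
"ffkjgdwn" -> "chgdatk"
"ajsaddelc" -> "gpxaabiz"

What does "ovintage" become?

Each output is the input with this applied: delete the first character, then shift every letter 3 places backward in the alphabet (wrapping around).
On "ovintage" that produces "sfkqxdb".

sfkqxdb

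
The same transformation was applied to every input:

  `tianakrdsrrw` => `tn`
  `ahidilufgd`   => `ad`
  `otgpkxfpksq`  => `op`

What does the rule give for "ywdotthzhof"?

yo

The transformation: keep one character in every 3, starting at position 1 (positions 1st, 4th, 7th, ...), then delete the last 2 characters.
For "ywdotthzhof", step one produces "yoho"; step two turns that into "yo".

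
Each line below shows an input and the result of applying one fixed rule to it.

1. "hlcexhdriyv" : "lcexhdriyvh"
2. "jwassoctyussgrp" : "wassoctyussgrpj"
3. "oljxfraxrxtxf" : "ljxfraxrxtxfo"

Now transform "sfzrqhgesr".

fzrqhgesrs

Each output is the input with this applied: move the first character to the end.
Doing the same to "sfzrqhgesr": "fzrqhgesrs".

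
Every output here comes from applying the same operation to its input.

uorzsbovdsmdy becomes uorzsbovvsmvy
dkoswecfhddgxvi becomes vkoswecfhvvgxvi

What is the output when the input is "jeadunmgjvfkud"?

jeavunmgjvfkuv

The pattern: replace every "d" with "v".
On "jeadunmgjvfkud" that produces "jeavunmgjvfkuv".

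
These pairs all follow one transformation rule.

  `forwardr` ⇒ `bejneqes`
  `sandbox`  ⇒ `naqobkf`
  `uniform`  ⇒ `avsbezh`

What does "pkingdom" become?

Looking at the pairs, the operation is to shift every letter 13 places forward in the alphabet (wrapping around) — i.e. ROT13, then move the first character to the end.
"pkingdom" → "cxvatqbz" → "xvatqbzc".

xvatqbzc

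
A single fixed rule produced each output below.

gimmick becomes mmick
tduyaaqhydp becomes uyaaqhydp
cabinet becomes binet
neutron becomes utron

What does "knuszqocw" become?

In each case the input is transformed by: delete the first 2 characters.
For "knuszqocw" the result is "uszqocw".

uszqocw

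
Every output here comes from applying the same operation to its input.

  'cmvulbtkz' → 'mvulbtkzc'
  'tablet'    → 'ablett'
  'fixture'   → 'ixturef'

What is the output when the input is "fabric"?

The transformation: move the first character to the end.
Doing the same to "fabric": "abricf".

abricf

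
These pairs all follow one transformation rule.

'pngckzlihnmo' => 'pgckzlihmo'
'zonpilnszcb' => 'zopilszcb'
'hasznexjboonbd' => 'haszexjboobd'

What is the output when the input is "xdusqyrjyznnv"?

Looking at the pairs, the operation is to remove every "n".
Doing the same to "xdusqyrjyznnv": "xdusqyrjyzv".

xdusqyrjyzv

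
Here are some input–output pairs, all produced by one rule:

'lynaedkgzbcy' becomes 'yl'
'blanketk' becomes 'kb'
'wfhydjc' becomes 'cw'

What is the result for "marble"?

In each case the input is transformed by: move the first character to the end, then keep only the last 2 characters.
Starting from "marble": after the first operation, "arblem"; after the second, "em".

em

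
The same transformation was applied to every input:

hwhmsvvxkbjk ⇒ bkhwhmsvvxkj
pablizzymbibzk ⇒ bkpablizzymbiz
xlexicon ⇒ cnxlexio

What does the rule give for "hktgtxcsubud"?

bdhktgtxcsuu

Rule — move the last 2 characters to the front (rotate right by 2), then swap the first and last characters.
Starting from "hktgtxcsubud": after the first operation, "udhktgtxcsub"; after the second, "bdhktgtxcsuu".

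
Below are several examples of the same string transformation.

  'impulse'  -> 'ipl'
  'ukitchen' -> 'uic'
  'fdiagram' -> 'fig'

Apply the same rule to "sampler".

Looking at the pairs, the operation is to delete the last 2 characters, then keep every other character starting from the first (positions 1st, 3rd, 5th, ...).
Starting from "sampler": after the first operation, "sampl"; after the second, "sml".

sml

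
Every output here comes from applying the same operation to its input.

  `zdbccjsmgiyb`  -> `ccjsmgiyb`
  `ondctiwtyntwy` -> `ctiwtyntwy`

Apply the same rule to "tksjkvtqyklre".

jkvtqyklre

In each case the input is transformed by: delete the first 3 characters.
So "tksjkvtqyklre" becomes "jkvtqyklre".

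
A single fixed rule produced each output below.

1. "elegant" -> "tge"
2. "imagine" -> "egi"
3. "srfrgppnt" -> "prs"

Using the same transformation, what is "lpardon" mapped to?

nrl

The rule is to keep one character in every 3, starting at position 1 (positions 1st, 4th, 7th, ...), then reverse the string.
For "lpardon" the result is "nrl".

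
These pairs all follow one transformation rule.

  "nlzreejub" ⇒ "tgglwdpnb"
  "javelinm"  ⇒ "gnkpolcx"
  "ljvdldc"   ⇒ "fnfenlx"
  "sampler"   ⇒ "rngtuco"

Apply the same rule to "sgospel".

urgnuiq

What's happening: shift every letter 2 places forward in the alphabet (wrapping around), then move the first 3 characters to the end (rotate left by 3).
"sgospel" → "uiqurgn" → "urgnuiq".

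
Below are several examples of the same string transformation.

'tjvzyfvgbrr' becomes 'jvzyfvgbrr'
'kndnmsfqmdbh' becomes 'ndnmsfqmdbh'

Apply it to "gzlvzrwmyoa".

The pattern: delete the first character.
So "gzlvzrwmyoa" becomes "zlvzrwmyoa".

zlvzrwmyoa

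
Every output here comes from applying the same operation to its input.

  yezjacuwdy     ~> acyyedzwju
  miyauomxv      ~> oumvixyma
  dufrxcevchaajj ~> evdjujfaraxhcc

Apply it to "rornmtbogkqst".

The transformation: take characters alternately from the front and the back (1st, last, 2nd, 2nd-last, ...), then move the last 2 characters to the front (rotate right by 2).
Starting from "rornmtbogkqst": after the first operation, "rtosrqnkmgtob"; after the second, "obrtosrqnkmgt".

obrtosrqnkmgt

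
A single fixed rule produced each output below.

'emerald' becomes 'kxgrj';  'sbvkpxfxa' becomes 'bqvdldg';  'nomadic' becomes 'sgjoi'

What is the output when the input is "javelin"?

bkrot

Looking at the pairs, the operation is to shift every letter 6 places forward in the alphabet (wrapping around), then delete the first 2 characters.
For "javelin", step one produces "pgbkrot"; step two turns that into "bkrot".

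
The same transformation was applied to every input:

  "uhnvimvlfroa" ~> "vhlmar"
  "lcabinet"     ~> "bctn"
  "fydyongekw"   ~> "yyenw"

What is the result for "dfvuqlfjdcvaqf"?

ufjlacf

The rule is to keep every other character starting from the second (positions 2nd, 4th, 6th, ...), then swap each adjacent pair of characters (1↔2, 3↔4, ...).
"dfvuqlfjdcvaqf" → "fuljcaf" → "ufjlacf".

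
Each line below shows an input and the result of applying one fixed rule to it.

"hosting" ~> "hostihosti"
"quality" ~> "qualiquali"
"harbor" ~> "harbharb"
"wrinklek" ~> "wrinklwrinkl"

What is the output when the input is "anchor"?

anchanch

The rule is to delete the last 2 characters, then write the whole string twice.
For "anchor", step one produces "anch"; step two turns that into "anchanch".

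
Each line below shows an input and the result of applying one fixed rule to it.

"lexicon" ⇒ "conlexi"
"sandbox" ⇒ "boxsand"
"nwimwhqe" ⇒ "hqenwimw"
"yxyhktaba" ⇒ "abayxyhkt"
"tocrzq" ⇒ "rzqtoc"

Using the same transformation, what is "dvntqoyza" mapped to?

yzadvntqo

Rule — move the last 3 characters to the front (rotate right by 3).
For "dvntqoyza" the result is "yzadvntqo".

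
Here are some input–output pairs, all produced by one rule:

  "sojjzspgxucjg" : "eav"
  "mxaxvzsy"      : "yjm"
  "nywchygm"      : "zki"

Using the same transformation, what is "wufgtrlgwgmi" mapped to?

igr

Looking at the pairs, the operation is to shift every letter 12 places forward in the alphabet (wrapping around), then keep only the first 3 characters.
On "wufgtrlgwgmi": the first step gives "igrsfdxsisyu", and the second then gives "igr".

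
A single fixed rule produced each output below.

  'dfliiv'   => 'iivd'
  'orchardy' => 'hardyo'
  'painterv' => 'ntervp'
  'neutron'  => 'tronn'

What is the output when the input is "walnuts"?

nutsw

The rule is to move the first 3 characters to the end (rotate left by 3), then delete the last 2 characters.
Applying both steps to "walnuts": "nutswal", then "nutsw".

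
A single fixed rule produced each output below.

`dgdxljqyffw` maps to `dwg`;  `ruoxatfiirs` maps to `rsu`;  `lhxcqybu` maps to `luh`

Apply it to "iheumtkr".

The pattern: take characters alternately from the front and the back (1st, last, 2nd, 2nd-last, ...), then keep only the first 3 characters.
Starting from "iheumtkr": after the first operation, "irhketum"; after the second, "irh".

irh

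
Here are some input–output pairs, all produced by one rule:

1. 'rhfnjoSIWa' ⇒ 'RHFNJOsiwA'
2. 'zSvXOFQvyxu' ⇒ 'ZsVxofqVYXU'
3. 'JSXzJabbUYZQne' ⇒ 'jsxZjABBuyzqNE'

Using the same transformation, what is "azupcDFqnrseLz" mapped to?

The rule is to flip the case of every letter.
"azupcDFqnrseLz" → "AZUPCdfQNRSElZ".

AZUPCdfQNRSElZ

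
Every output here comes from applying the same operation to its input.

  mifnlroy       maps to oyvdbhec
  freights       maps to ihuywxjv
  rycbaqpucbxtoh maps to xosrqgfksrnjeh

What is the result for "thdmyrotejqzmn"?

What's happening: shift every letter 10 places backward in the alphabet (wrapping around), then swap the first and last characters.
For "thdmyrotejqzmn", step one produces "jxtcohejuzgpcd"; step two turns that into "dxtcohejuzgpcj".

dxtcohejuzgpcj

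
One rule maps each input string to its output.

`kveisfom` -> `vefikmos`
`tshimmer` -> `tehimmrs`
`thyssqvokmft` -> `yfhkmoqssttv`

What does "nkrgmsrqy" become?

ygkmnqrrs

Looking at the pairs, the operation is to sort the characters into alphabetical order, then move the last character to the front.
Working it through for "nkrgmsrqy": intermediate "gkmnqrrsy", final "ygkmnqrrs".
(Check on "thyssqvokmft": → "fhkmoqssttvy" → "yfhkmoqssttv" ✓)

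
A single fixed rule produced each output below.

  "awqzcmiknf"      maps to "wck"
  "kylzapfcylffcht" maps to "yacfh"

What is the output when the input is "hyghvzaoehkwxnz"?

What's happening: keep one character in every 3, starting at position 2 (positions 2nd, 5th, 8th, ...).
Applying that to "hyghvzaoehkwxnz" gives "yvokn".

yvokn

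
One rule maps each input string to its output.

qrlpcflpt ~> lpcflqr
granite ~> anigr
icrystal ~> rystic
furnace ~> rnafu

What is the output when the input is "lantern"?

ntela

Rule — delete the last 2 characters, then move the first 2 characters to the end (rotate left by 2).
"lantern" → "lante" → "ntela".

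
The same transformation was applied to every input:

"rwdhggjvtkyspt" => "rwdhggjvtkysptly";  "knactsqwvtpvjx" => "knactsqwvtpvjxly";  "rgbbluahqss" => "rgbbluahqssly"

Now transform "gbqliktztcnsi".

gbqliktztcnsily

What's happening: append "ly".
Doing the same to "gbqliktztcnsi": "gbqliktztcnsily".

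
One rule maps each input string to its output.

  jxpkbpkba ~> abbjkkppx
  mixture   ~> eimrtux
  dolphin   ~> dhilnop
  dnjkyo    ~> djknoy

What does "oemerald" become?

adeelmor

The rule is to sort the characters into alphabetical order.
"oemerald" → "adeelmor".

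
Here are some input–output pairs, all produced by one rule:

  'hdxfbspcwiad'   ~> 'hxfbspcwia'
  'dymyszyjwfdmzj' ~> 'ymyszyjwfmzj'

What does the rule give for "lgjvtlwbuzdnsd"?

Rule — remove every "d".
Doing the same to "lgjvtlwbuzdnsd": "lgjvtlwbuzns".

lgjvtlwbuzns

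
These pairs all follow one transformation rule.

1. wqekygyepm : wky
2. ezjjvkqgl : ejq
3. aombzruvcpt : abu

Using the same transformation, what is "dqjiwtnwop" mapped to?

Looking at the pairs, the operation is to delete the last 2 characters, then keep one character in every 3, starting at position 1 (positions 1st, 4th, 7th, ...).
On "dqjiwtnwop": the first step gives "dqjiwtnw", and the second then gives "din".

din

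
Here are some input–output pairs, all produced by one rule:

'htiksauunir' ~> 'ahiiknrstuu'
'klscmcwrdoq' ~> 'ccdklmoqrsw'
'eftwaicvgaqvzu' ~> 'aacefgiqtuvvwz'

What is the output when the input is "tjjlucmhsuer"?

cehjjlmrstuu

The pattern: sort the characters into alphabetical order.
"tjjlucmhsuer" → "cehjjlmrstuu".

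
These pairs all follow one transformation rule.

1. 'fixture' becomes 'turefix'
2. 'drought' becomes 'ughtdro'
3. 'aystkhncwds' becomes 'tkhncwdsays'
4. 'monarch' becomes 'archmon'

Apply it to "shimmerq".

Looking at the pairs, the operation is to move the first 3 characters to the end (rotate left by 3).
"shimmerq" → "mmerqshi".

mmerqshi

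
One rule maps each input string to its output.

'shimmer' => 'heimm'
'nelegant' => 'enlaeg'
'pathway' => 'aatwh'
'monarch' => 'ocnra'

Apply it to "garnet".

aern

Each output is the input with this applied: take characters alternately from the front and the back (1st, last, 2nd, 2nd-last, ...), then delete the first 2 characters.
Doing the same to "garnet": "aern".
(Check on "pathway": → "pyaatwh" → "aatwh" ✓)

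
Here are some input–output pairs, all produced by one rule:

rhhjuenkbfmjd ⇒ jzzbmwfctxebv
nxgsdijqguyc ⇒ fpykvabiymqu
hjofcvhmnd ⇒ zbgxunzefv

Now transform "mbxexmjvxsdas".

etpwpebnpkvsk

What's happening: shift every letter 8 places backward in the alphabet (wrapping around).
Doing the same to "mbxexmjvxsdas": "etpwpebnpkvsk".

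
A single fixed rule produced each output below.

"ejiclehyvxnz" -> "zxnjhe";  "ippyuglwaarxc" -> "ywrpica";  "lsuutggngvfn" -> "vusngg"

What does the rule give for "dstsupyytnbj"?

The transformation: sort the characters into reverse alphabetical order, then keep every other character starting from the first (positions 1st, 3rd, 5th, ...).
On "dstsupyytnbj" that produces "yutsnd".

yutsnd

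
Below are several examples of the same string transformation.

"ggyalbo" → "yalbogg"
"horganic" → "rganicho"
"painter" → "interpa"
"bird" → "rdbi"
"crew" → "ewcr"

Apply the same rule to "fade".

Rule — move the first 2 characters to the end (rotate left by 2).
Doing the same to "fade": "defa".

defa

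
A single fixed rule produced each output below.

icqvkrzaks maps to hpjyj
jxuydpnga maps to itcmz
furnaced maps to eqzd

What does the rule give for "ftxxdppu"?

ewco

The rule is to shift every letter 1 place backward in the alphabet (wrapping around), then keep every other character starting from the first (positions 1st, 3rd, 5th, ...).
For "ftxxdppu", step one produces "eswwcoot"; step two turns that into "ewco".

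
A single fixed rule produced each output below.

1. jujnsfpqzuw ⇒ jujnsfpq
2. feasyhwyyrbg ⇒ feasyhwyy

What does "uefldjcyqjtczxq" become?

In each case the input is transformed by: delete the last 3 characters.
Applying that to "uefldjcyqjtczxq" gives "uefldjcyqjtc".

uefldjcyqjtc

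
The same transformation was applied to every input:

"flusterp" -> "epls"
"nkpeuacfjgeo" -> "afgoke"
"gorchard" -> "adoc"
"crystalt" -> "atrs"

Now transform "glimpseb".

sblm

Each output is the input with this applied: keep every other character starting from the second (positions 2nd, 4th, 6th, ...), then move the first 2 characters to the end (rotate left by 2).
Starting from "glimpseb": after the first operation, "lmsb"; after the second, "sblm".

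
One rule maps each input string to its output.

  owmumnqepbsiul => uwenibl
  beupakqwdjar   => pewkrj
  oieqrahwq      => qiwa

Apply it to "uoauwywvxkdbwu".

uovybku

The rule is to keep every other character starting from the second (positions 2nd, 4th, 6th, ...), then swap each adjacent pair of characters (1↔2, 3↔4, ...).
Working it through for "uoauwywvxkdbwu": intermediate "ouyvkbu", final "uovybku".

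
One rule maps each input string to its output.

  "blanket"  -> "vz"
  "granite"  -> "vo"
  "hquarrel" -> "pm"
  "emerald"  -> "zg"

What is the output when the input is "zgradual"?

mp

What's happening: keep one character in every 3, starting at position 3 (positions 3rd, 6th, 9th, ...), then shift every letter 5 places backward in the alphabet (wrapping around).
Working it through for "zgradual": intermediate "ru", final "mp".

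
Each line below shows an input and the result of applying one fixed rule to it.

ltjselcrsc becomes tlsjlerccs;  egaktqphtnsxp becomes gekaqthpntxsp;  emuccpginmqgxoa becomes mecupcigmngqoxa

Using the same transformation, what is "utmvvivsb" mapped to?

Looking at the pairs, the operation is to swap each adjacent pair of characters (1↔2, 3↔4, ...).
For "utmvvivsb" the result is "tuvmivsvb".

tuvmivsvb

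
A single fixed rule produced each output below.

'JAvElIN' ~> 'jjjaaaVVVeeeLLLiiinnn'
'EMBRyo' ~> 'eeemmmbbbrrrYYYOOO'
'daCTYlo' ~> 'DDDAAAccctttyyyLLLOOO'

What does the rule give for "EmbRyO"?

In each case the input is transformed by: repeat every character 3 times, then flip the case of every letter.
"EmbRyO" → "eeeMMMBBBrrrYYYooo".
(Check on "EMBRyo": → "EEEMMMBBBRRRyyyooo" → "eeemmmbbbrrrYYYOOO" ✓)

eeeMMMBBBrrrYYYooo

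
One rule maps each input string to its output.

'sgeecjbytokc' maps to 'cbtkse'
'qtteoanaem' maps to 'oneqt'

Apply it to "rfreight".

ihrr

The transformation: move the first 3 characters to the end (rotate left by 3), then keep every other character starting from the second (positions 2nd, 4th, 6th, ...).
"rfreight" → "eightrfr" → "ihrr".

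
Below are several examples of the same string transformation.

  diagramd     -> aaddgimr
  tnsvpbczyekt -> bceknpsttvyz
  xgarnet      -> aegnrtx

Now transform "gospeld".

Each output is the input with this applied: sort the characters into alphabetical order.
On "gospeld" that produces "deglops".

deglops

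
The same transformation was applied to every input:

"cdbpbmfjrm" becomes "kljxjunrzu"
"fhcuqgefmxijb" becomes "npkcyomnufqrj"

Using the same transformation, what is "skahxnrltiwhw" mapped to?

The pattern: shift every letter 8 places forward in the alphabet (wrapping around).
Doing the same to "skahxnrltiwhw": "asipfvztbqepe".

asipfvztbqepe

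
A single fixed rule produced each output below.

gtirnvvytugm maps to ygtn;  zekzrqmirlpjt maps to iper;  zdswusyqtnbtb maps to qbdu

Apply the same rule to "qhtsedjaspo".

In each case the input is transformed by: keep one character in every 3, starting at position 2 (positions 2nd, 5th, 8th, ...), then move the first 2 characters to the end (rotate left by 2).
Applying both steps to "qhtsedjaspo": "heao", then "aohe".

aohe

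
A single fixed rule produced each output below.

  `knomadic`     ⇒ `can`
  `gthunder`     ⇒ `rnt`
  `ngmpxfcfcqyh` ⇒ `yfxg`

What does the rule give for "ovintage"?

Looking at the pairs, the operation is to keep one character in every 3, starting at position 2 (positions 2nd, 5th, 8th, ...), then reverse the string.
Working it through for "ovintage": intermediate "vte", final "etv".
(Check on "gthunder": → "tnr" → "rnt" ✓)

etv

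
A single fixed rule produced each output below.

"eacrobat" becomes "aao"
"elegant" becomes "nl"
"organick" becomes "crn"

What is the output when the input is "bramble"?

Rule — move the last 3 characters to the front (rotate right by 3), then keep one character in every 3, starting at position 2 (positions 2nd, 5th, 8th, ...).
So "bramble" becomes "lr".

lr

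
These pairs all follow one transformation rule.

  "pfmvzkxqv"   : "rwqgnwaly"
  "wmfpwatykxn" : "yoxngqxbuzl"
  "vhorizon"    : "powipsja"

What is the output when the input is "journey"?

In each case the input is transformed by: shift every letter 1 place forward in the alphabet (wrapping around), then move the last 2 characters to the front (rotate right by 2).
For "journey", step one produces "kpvsofz"; step two turns that into "fzkpvso".

fzkpvso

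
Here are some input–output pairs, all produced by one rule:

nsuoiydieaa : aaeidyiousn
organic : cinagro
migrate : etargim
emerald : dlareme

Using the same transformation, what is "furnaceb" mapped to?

becanruf

The rule is to reverse the string.
For "furnaceb" the result is "becanruf".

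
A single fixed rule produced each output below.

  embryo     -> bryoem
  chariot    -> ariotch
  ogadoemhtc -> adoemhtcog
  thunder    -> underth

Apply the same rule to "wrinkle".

inklewr

Each output is the input with this applied: move the first 2 characters to the end (rotate left by 2).
For "wrinkle" the result is "inklewr".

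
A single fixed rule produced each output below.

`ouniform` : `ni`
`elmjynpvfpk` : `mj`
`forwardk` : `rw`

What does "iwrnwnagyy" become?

rn

Rule — move the first 2 characters to the end (rotate left by 2), then keep only the first 2 characters.
Starting from "iwrnwnagyy": after the first operation, "rnwnagyyiw"; after the second, "rn".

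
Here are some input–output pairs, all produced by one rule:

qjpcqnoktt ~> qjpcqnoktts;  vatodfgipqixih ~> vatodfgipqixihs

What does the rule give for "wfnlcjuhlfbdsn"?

The transformation: append "s".
"wfnlcjuhlfbdsn" → "wfnlcjuhlfbdsns".

wfnlcjuhlfbdsns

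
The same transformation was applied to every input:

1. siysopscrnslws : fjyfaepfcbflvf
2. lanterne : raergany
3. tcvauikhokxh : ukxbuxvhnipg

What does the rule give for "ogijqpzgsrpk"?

What's happening: reverse the string, then shift every letter 13 places forward in the alphabet (wrapping around) — i.e. ROT13.
On "ogijqpzgsrpk": the first step gives "kprsgzpqjigo", and the second then gives "xceftmcdwvtb".

xceftmcdwvtb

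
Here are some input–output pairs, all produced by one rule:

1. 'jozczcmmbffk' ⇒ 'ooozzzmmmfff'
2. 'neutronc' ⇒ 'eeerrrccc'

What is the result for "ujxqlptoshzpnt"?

jjjlllooozzzttt

The rule is to keep one character in every 3, starting at position 2 (positions 2nd, 5th, 8th, ...), then repeat every character 3 times.
"ujxqlptoshzpnt" → "jlozt" → "jjjlllooozzzttt".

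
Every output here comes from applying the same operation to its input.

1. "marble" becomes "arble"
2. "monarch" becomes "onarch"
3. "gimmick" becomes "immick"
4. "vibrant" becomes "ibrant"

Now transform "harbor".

arbor

Looking at the pairs, the operation is to delete the first character.
So "harbor" becomes "arbor".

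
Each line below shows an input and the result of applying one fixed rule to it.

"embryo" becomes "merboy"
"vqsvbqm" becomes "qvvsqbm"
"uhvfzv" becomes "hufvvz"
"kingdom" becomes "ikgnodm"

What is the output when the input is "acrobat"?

The rule is to swap each adjacent pair of characters (1↔2, 3↔4, ...).
So "acrobat" becomes "caorabt".

caorabt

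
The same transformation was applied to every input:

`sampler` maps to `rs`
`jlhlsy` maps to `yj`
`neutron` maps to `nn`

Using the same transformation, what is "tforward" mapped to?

dt

The rule is to move the last character to the front, then keep only the first 2 characters.
Applying both steps to "tforward": "dtforwar", then "dt".
(Check on "jlhlsy": → "yjlhls" → "yj" ✓)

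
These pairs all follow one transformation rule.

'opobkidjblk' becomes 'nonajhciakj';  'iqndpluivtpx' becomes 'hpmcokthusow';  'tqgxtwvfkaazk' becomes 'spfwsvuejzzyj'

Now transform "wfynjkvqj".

vexmijupi

Each output is the input with this applied: shift every letter 1 place backward in the alphabet (wrapping around).
"wfynjkvqj" → "vexmijupi".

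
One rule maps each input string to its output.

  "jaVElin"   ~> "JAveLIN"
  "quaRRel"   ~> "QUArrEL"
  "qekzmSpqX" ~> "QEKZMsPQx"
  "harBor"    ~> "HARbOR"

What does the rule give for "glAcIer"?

What's happening: flip the case of every letter.
Applying that to "glAcIer" gives "GLaCiER".

GLaCiER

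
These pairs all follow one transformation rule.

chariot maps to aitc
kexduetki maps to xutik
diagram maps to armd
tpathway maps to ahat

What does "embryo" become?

bye

The transformation: keep every other character starting from the first (positions 1st, 3rd, 5th, ...), then move the first character to the end.
On "embryo": the first step gives "eby", and the second then gives "bye".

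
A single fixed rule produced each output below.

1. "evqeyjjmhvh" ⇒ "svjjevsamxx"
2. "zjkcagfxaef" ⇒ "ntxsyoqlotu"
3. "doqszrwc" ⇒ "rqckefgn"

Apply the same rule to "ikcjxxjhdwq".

weykqrxvlxl

Rule — shift every letter 12 places backward in the alphabet (wrapping around), then take characters alternately from the front and the back (1st, last, 2nd, 2nd-last, ...).
Applying both steps to "ikcjxxjhdwq": "wyqxllxvrke", then "weykqrxvlxl".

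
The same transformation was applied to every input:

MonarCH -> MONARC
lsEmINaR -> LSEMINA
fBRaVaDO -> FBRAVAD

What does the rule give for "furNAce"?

The rule is to delete the last character, then convert every letter to uppercase.
Applying both steps to "furNAce": "furNAc", then "FURNAC".

FURNAC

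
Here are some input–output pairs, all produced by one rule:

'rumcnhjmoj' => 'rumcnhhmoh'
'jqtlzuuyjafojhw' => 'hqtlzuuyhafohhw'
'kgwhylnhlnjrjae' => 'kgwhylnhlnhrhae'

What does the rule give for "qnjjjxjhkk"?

qnhhhxhhkk

The transformation: replace every "j" with "h".
On "qnjjjxjhkk" that produces "qnhhhxhhkk".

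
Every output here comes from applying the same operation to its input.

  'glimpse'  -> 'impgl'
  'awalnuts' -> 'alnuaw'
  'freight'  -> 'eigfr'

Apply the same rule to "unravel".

ravun

Rule — delete the last 2 characters, then move the first 2 characters to the end (rotate left by 2).
So "unravel" becomes "ravun".
(Check on "glimpse": → "glimp" → "impgl" ✓)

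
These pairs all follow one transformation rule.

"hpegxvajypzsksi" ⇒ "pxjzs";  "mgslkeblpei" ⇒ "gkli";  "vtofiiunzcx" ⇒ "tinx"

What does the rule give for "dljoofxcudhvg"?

loch

In each case the input is transformed by: keep one character in every 3, starting at position 2 (positions 2nd, 5th, 8th, ...).
For "dljoofxcudhvg" the result is "loch".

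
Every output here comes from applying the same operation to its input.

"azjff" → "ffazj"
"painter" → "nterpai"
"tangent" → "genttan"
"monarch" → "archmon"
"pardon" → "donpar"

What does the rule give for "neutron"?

The transformation: move the first 3 characters to the end (rotate left by 3).
Applying that to "neutron" gives "tronneu".

tronneu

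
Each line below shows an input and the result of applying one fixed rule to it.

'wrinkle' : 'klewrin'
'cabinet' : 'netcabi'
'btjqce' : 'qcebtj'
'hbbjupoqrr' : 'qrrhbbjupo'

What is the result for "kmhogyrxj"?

rxjkmhogy

Looking at the pairs, the operation is to move the last 3 characters to the front (rotate right by 3).
Applying that to "kmhogyrxj" gives "rxjkmhogy".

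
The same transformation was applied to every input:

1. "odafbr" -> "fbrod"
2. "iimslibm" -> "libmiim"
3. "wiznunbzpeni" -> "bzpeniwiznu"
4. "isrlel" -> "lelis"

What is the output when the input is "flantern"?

Each output is the input with this applied: swap the front and back halves of the string, then delete the last character.
Working it through for "flantern": intermediate "ternflan", final "ternfla".

ternfla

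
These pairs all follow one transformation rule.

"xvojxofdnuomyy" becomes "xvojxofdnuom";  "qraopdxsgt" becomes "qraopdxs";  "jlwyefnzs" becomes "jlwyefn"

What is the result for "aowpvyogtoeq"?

Looking at the pairs, the operation is to delete the last 2 characters.
On "aowpvyogtoeq" that produces "aowpvyogto".

aowpvyogto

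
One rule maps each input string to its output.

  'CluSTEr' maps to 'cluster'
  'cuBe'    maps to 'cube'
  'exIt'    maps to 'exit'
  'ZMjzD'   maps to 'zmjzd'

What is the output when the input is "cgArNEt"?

cgarnet

Rule — convert every letter to lowercase.
Applying that to "cgArNEt" gives "cgarnet".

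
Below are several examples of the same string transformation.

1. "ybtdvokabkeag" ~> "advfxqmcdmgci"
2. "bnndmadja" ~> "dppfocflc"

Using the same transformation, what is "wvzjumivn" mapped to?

yxblwokxp

The rule is to shift every letter 2 places forward in the alphabet (wrapping around).
On "wvzjumivn" that produces "yxblwokxp".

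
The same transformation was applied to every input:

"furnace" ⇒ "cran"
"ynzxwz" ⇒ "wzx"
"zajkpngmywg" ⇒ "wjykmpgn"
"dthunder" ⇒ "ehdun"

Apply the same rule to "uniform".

riof

The pattern: take characters alternately from the front and the back (1st, last, 2nd, 2nd-last, ...), then delete the first 3 characters.
Working it through for "uniform": intermediate "umnriof", final "riof".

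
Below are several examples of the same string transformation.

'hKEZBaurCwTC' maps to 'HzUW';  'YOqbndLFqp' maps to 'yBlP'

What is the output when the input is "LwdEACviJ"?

leV

Rule — flip the case of every letter, then keep one character in every 3, starting at position 1 (positions 1st, 4th, 7th, ...).
"LwdEACviJ" → "lWDeacVIj" → "leV".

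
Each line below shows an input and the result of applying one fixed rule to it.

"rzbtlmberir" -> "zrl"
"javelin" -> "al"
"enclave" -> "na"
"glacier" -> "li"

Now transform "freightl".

What's happening: take characters alternately from the front and the back (1st, last, 2nd, 2nd-last, ...), then keep one character in every 3, starting at position 3 (positions 3rd, 6th, 9th, ...).
Working it through for "freightl": intermediate "flrtehig", final "rh".

rh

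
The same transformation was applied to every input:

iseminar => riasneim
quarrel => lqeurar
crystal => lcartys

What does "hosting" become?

ghnoist

Each output is the input with this applied: reverse the string, then take characters alternately from the front and the back (1st, last, 2nd, 2nd-last, ...).
Starting from "hosting": after the first operation, "gnitsoh"; after the second, "ghnoist".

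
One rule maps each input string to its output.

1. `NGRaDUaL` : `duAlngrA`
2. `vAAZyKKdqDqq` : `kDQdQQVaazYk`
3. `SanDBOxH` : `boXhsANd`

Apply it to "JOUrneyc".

NEYCjouR

The rule is to swap the front and back halves of the string, then flip the case of every letter.
Applying both steps to "JOUrneyc": "neycJOUr", then "NEYCjouR".
(Check on "SanDBOxH": → "BOxHSanD" → "boXhsANd" ✓)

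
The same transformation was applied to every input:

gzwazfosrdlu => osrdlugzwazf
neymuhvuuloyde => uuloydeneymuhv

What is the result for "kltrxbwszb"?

bwszbkltrx

Rule — swap the front and back halves of the string.
Applying that to "kltrxbwszb" gives "bwszbkltrx".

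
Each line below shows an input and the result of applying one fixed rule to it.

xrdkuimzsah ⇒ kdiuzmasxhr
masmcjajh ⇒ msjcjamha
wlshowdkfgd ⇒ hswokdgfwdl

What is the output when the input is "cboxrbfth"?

What's happening: move the first 2 characters to the end (rotate left by 2), then swap each adjacent pair of characters (1↔2, 3↔4, ...).
Applying both steps to "cboxrbfth": "oxrbfthcb", then "xobrtfchb".

xobrtfchb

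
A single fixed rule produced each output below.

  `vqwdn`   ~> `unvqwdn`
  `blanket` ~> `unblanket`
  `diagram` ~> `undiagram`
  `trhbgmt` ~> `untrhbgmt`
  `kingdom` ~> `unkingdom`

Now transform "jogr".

What's happening: prepend "un".
Applying that to "jogr" gives "unjogr".

unjogr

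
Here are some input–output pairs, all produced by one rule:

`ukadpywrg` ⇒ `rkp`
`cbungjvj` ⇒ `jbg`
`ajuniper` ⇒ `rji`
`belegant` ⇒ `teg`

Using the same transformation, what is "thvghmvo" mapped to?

The pattern: keep one character in every 3, starting at position 2 (positions 2nd, 5th, 8th, ...), then move the last character to the front.
"thvghmvo" → "hho" → "ohh".
(Check on "ukadpywrg": → "kpr" → "rkp" ✓)

ohh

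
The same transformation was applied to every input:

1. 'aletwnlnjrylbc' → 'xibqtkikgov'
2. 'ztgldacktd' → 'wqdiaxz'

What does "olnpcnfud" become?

Rule — delete the last 3 characters, then shift every letter 3 places backward in the alphabet (wrapping around).
Working it through for "olnpcnfud": intermediate "olnpcn", final "likmzk".

likmzk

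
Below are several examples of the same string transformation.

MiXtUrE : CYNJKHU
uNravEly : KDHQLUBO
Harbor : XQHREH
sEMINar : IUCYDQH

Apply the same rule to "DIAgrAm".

TYQWHQC

In each case the input is transformed by: shift every letter 10 places backward in the alphabet (wrapping around), then convert every letter to uppercase.
Starting from "DIAgrAm": after the first operation, "TYQwhQc"; after the second, "TYQWHQC".
(Check on "MiXtUrE": → "CyNjKhU" → "CYNJKHU" ✓)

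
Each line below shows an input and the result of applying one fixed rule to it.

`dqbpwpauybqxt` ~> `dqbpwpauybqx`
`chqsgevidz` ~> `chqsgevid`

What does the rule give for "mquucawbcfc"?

mquucawbcf

In each case the input is transformed by: delete the last character.
For "mquucawbcfc" the result is "mquucawbcf".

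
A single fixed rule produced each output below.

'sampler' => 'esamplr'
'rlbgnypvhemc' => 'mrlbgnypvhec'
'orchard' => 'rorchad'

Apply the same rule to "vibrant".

nvibrat

Each output is the input with this applied: move the last character to the front, then swap the first and last characters.
For "vibrant", step one produces "tvibran"; step two turns that into "nvibrat".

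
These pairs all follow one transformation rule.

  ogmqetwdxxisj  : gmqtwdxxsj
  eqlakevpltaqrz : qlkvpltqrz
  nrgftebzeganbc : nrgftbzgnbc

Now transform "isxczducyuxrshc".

sxczdcyxrshc

The transformation: remove every vowel.
Applying that to "isxczducyuxrshc" gives "sxczdcyxrshc".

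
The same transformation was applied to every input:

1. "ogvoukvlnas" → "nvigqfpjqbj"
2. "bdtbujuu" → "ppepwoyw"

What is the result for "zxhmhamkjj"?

Rule — shift every letter 5 places backward in the alphabet (wrapping around), then reverse the string.
For "zxhmhamkjj", step one produces "uschcvhfee"; step two turns that into "eefhvchcsu".

eefhvchcsu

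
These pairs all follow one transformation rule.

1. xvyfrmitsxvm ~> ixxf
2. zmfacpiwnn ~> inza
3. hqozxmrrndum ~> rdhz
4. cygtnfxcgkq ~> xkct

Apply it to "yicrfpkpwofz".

koyr

The rule is to keep one character in every 3, starting at position 1 (positions 1st, 4th, 7th, ...), then move the last 2 characters to the front (rotate right by 2).
Applying both steps to "yicrfpkpwofz": "yrko", then "koyr".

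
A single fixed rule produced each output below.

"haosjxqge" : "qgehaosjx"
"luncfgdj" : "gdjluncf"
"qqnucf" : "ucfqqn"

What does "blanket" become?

ketblan

The transformation: move the last 3 characters to the front (rotate right by 3).
Doing the same to "blanket": "ketblan".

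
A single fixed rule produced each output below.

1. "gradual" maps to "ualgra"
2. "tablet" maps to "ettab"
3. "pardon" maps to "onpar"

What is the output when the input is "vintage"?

Each output is the input with this applied: move the first 3 characters to the end (rotate left by 3), then delete the first character.
Working it through for "vintage": intermediate "tagevin", final "agevin".

agevin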